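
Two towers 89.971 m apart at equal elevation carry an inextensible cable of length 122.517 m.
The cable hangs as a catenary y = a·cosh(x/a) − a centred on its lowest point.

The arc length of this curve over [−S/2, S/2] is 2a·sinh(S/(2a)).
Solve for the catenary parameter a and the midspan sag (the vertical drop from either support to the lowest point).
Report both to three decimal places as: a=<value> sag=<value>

seed: a₀ = √(S³/(24(L−S))) = √(89.971³/(24·32.546)) = 30.535103
iter 1: u=1.473239  f(a)=+3.720e+00  f'(a)=-2.632e+00  a ← 30.535103 − (+3.720e+00/-2.632e+00) = 31.948654
iter 2: u=1.408056  f(a)=+2.739e-01  f'(a)=-2.257e+00  a ← 31.948654 − (+2.739e-01/-2.257e+00) = 32.070007
iter 3: u=1.402728  f(a)=+1.746e-03  f'(a)=-2.228e+00  a ← 32.070007 − (+1.746e-03/-2.228e+00) = 32.070790
iter 4: u=1.402694  f(a)=+7.194e-08  f'(a)=-2.228e+00  a ← 32.070790 − (+7.194e-08/-2.228e+00) = 32.070790
iter 5: u=1.402694  f(a)=+0.000e+00  f'(a)=-2.228e+00  a ← 32.070790 − (+0.000e+00/-2.228e+00) = 32.070790
converged: |Δa| < 1e-12 after 5 iterations
sag = a·(cosh(S/(2a)) − 1) = 32.070790·(cosh(1.402694) − 1) = 37.074994
T_max/T_min = cosh(S/(2a)) = 2.156036

a=32.071 sag=37.075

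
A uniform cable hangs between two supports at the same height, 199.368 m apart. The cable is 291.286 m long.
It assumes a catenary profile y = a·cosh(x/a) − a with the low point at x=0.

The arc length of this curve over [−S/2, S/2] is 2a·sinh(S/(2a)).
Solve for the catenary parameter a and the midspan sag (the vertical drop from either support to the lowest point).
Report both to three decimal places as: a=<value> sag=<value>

a=63.706 sag=95.261

seed: a₀ = √(S³/(24(L−S))) = √(199.368³/(24·91.918)) = 59.934554
iter 1: u=1.663214  f(a)=+1.358e+01  f'(a)=-4.004e+00  a ← 59.934554 − (+1.358e+01/-4.004e+00) = 63.327109
iter 2: u=1.574113  f(a)=+1.239e+00  f'(a)=-3.304e+00  a ← 63.327109 − (+1.239e+00/-3.304e+00) = 63.701995
iter 3: u=1.564849  f(a)=+1.258e-02  f'(a)=-3.237e+00  a ← 63.701995 − (+1.258e-02/-3.237e+00) = 63.705882
iter 4: u=1.564753  f(a)=+1.328e-06  f'(a)=-3.237e+00  a ← 63.705882 − (+1.328e-06/-3.237e+00) = 63.705882
iter 5: u=1.564753  f(a)=-5.684e-14  f'(a)=-3.237e+00  a ← 63.705882 − (-5.684e-14/-3.237e+00) = 63.705882
converged: |Δa| < 1e-12 after 5 iterations
sag = a·(cosh(S/(2a)) − 1) = 63.705882·(cosh(1.564753) − 1) = 95.260538
T_max/T_min = cosh(S/(2a)) = 2.495318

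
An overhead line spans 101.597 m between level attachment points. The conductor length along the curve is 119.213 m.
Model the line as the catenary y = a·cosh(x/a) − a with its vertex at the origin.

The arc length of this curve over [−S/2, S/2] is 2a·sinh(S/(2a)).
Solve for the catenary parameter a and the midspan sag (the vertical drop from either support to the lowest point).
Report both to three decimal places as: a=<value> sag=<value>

seed: a₀ = √(S³/(24(L−S))) = √(101.597³/(24·17.616)) = 49.803751
iter 1: u=1.019973  f(a)=+9.394e-01  f'(a)=-7.838e-01  a ← 49.803751 − (+9.394e-01/-7.838e-01) = 51.002227
iter 2: u=0.996006  f(a)=+3.498e-02  f'(a)=-7.264e-01  a ← 51.002227 − (+3.498e-02/-7.264e-01) = 51.050376
iter 3: u=0.995066  f(a)=+5.265e-05  f'(a)=-7.242e-01  a ← 51.050376 − (+5.265e-05/-7.242e-01) = 51.050449
iter 4: u=0.995065  f(a)=+1.197e-10  f'(a)=-7.242e-01  a ← 51.050449 − (+1.197e-10/-7.242e-01) = 51.050449
iter 5: u=0.995065  f(a)=+1.421e-14  f'(a)=-7.242e-01  a ← 51.050449 − (+1.421e-14/-7.242e-01) = 51.050449
converged: |Δa| < 1e-12 after 5 iterations
sag = a·(cosh(S/(2a)) − 1) = 51.050449·(cosh(0.995065) − 1) = 27.429378
T_max/T_min = cosh(S/(2a)) = 1.537299

a=51.050 sag=27.429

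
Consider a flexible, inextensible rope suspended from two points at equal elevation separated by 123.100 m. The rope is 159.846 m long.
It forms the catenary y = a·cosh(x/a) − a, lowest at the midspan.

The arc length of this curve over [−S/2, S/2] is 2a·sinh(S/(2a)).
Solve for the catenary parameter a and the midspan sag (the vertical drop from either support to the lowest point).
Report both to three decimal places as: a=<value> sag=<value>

a=47.924 sag=45.266

seed: a₀ = √(S³/(24(L−S))) = √(123.100³/(24·36.746)) = 45.991378
iter 1: u=1.338294  f(a)=+3.435e+00  f'(a)=-1.903e+00  a ← 45.991378 − (+3.435e+00/-1.903e+00) = 47.796107
iter 2: u=1.287762  f(a)=+2.125e-01  f'(a)=-1.674e+00  a ← 47.796107 − (+2.125e-01/-1.674e+00) = 47.923038
iter 3: u=1.284351  f(a)=+9.323e-04  f'(a)=-1.660e+00  a ← 47.923038 − (+9.323e-04/-1.660e+00) = 47.923600
iter 4: u=1.284336  f(a)=+1.812e-08  f'(a)=-1.659e+00  a ← 47.923600 − (+1.812e-08/-1.659e+00) = 47.923600
iter 5: u=1.284336  f(a)=+0.000e+00  f'(a)=-1.659e+00  a ← 47.923600 − (+0.000e+00/-1.659e+00) = 47.923600
converged: |Δa| < 1e-12 after 5 iterations
sag = a·(cosh(S/(2a)) − 1) = 47.923600·(cosh(1.284336) − 1) = 45.266300
T_max/T_min = cosh(S/(2a)) = 1.944551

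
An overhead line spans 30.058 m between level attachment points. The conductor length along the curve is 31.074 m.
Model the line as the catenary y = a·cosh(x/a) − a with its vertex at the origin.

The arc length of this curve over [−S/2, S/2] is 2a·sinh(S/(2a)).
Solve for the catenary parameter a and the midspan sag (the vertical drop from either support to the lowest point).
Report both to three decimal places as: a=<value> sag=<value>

a=33.540 sag=3.424

seed: a₀ = √(S³/(24(L−S))) = √(30.058³/(24·1.016)) = 33.372416
iter 1: u=0.450342  f(a)=+1.035e-02  f'(a)=-6.213e-02  a ← 33.372416 − (+1.035e-02/-6.213e-02) = 33.539036
iter 2: u=0.448105  f(a)=+7.805e-05  f'(a)=-6.120e-02  a ← 33.539036 − (+7.805e-05/-6.120e-02) = 33.540311
iter 3: u=0.448088  f(a)=+4.510e-09  f'(a)=-6.119e-02  a ← 33.540311 − (+4.510e-09/-6.119e-02) = 33.540311
iter 4: u=0.448088  f(a)=+3.553e-15  f'(a)=-6.119e-02  a ← 33.540311 − (+3.553e-15/-6.119e-02) = 33.540311
converged: |Δa| < 1e-12 after 4 iterations
sag = a·(cosh(S/(2a)) − 1) = 33.540311·(cosh(0.448088) − 1) = 3.423872
T_max/T_min = cosh(S/(2a)) = 1.102082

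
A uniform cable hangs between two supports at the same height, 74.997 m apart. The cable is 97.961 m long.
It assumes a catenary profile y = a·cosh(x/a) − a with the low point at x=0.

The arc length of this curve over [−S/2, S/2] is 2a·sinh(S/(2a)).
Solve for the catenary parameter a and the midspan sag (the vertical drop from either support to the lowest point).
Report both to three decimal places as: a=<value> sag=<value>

a=28.856 sag=27.993

seed: a₀ = √(S³/(24(L−S))) = √(74.997³/(24·22.964)) = 27.665368
iter 1: u=1.355431  f(a)=+2.204e+00  f'(a)=-1.986e+00  a ← 27.665368 − (+2.204e+00/-1.986e+00) = 28.775298
iter 2: u=1.303149  f(a)=+1.396e-01  f'(a)=-1.742e+00  a ← 28.775298 − (+1.396e-01/-1.742e+00) = 28.855448
iter 3: u=1.299529  f(a)=+6.436e-04  f'(a)=-1.726e+00  a ← 28.855448 − (+6.436e-04/-1.726e+00) = 28.855821
iter 4: u=1.299512  f(a)=+1.382e-08  f'(a)=-1.725e+00  a ← 28.855821 − (+1.382e-08/-1.725e+00) = 28.855821
iter 5: u=1.299512  f(a)=+0.000e+00  f'(a)=-1.725e+00  a ← 28.855821 − (+0.000e+00/-1.725e+00) = 28.855821
converged: |Δa| < 1e-12 after 5 iterations
sag = a·(cosh(S/(2a)) − 1) = 28.855821·(cosh(1.299512) − 1) = 27.992642
T_max/T_min = cosh(S/(2a)) = 1.970086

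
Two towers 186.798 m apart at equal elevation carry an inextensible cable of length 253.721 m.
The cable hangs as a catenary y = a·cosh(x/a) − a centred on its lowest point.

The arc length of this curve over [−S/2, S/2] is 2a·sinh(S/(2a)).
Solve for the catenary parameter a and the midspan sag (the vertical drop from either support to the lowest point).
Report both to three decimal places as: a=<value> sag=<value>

a=66.879 sag=76.531

seed: a₀ = √(S³/(24(L−S))) = √(186.798³/(24·66.923)) = 63.703752
iter 1: u=1.466146  f(a)=+7.572e+00  f'(a)=-2.589e+00  a ← 63.703752 − (+7.572e+00/-2.589e+00) = 66.628727
iter 2: u=1.401783  f(a)=+5.528e-01  f'(a)=-2.223e+00  a ← 66.628727 − (+5.528e-01/-2.223e+00) = 66.877329
iter 3: u=1.396572  f(a)=+3.458e-03  f'(a)=-2.196e+00  a ← 66.877329 − (+3.458e-03/-2.196e+00) = 66.878904
iter 4: u=1.396539  f(a)=+1.372e-07  f'(a)=-2.196e+00  a ← 66.878904 − (+1.372e-07/-2.196e+00) = 66.878904
iter 5: u=1.396539  f(a)=+0.000e+00  f'(a)=-2.196e+00  a ← 66.878904 − (+0.000e+00/-2.196e+00) = 66.878904
converged: |Δa| < 1e-12 after 5 iterations
sag = a·(cosh(S/(2a)) − 1) = 66.878904·(cosh(1.396539) − 1) = 76.530908
T_max/T_min = cosh(S/(2a)) = 2.144321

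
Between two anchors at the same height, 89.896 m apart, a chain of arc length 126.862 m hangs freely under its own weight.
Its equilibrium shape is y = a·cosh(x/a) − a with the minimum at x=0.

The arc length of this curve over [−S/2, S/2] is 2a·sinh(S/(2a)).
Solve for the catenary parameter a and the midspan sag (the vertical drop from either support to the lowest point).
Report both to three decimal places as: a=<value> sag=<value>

seed: a₀ = √(S³/(24(L−S))) = √(89.896³/(24·36.966)) = 28.615656
iter 1: u=1.570749  f(a)=+4.837e+00  f'(a)=-3.280e+00  a ← 28.615656 − (+4.837e+00/-3.280e+00) = 30.090559
iter 2: u=1.493758  f(a)=+3.992e-01  f'(a)=-2.759e+00  a ← 30.090559 − (+3.992e-01/-2.759e+00) = 30.235235
iter 3: u=1.486610  f(a)=+3.258e-03  f'(a)=-2.714e+00  a ← 30.235235 − (+3.258e-03/-2.714e+00) = 30.236435
iter 4: u=1.486551  f(a)=+2.209e-07  f'(a)=-2.714e+00  a ← 30.236435 − (+2.209e-07/-2.714e+00) = 30.236435
iter 5: u=1.486551  f(a)=+0.000e+00  f'(a)=-2.714e+00  a ← 30.236435 − (+0.000e+00/-2.714e+00) = 30.236435
converged: |Δa| < 1e-12 after 5 iterations
sag = a·(cosh(S/(2a)) − 1) = 30.236435·(cosh(1.486551) − 1) = 40.032575
T_max/T_min = cosh(S/(2a)) = 2.323985

a=30.236 sag=40.033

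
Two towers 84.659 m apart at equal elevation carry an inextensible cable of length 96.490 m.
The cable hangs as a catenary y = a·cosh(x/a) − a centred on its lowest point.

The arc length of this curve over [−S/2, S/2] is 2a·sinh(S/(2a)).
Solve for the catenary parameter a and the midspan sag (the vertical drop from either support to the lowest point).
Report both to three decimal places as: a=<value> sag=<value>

seed: a₀ = √(S³/(24(L−S))) = √(84.659³/(24·11.831)) = 46.226749
iter 1: u=0.915693  f(a)=+5.060e-01  f'(a)=-5.561e-01  a ← 46.226749 − (+5.060e-01/-5.561e-01) = 47.136721
iter 2: u=0.898015  f(a)=+1.533e-02  f'(a)=-5.229e-01  a ← 47.136721 − (+1.533e-02/-5.229e-01) = 47.166037
iter 3: u=0.897457  f(a)=+1.504e-05  f'(a)=-5.218e-01  a ← 47.166037 − (+1.504e-05/-5.218e-01) = 47.166065
iter 4: u=0.897457  f(a)=+1.451e-11  f'(a)=-5.218e-01  a ← 47.166065 − (+1.451e-11/-5.218e-01) = 47.166065
converged: |Δa| < 1e-12 after 4 iterations
sag = a·(cosh(S/(2a)) − 1) = 47.166065·(cosh(0.897457) − 1) = 20.304059
T_max/T_min = cosh(S/(2a)) = 1.430480

a=47.166 sag=20.304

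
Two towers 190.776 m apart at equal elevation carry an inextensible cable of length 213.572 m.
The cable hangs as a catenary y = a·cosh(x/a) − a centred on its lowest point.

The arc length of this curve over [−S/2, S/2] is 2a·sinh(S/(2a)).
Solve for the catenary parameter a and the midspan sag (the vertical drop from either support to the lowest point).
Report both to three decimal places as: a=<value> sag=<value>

a=114.621 sag=42.035

seed: a₀ = √(S³/(24(L−S))) = √(190.776³/(24·22.796)) = 112.655050
iter 1: u=0.846726  f(a)=+8.313e-01  f'(a)=-4.345e-01  a ← 112.655050 − (+8.313e-01/-4.345e-01) = 114.568321
iter 2: u=0.832586  f(a)=+2.165e-02  f'(a)=-4.121e-01  a ← 114.568321 − (+2.165e-02/-4.121e-01) = 114.620855
iter 3: u=0.832205  f(a)=+1.556e-05  f'(a)=-4.115e-01  a ← 114.620855 − (+1.556e-05/-4.115e-01) = 114.620893
iter 4: u=0.832204  f(a)=+8.072e-12  f'(a)=-4.115e-01  a ← 114.620893 − (+8.072e-12/-4.115e-01) = 114.620893
converged: |Δa| < 1e-12 after 4 iterations
sag = a·(cosh(S/(2a)) − 1) = 114.620893·(cosh(0.832204) − 1) = 42.035415
T_max/T_min = cosh(S/(2a)) = 1.366734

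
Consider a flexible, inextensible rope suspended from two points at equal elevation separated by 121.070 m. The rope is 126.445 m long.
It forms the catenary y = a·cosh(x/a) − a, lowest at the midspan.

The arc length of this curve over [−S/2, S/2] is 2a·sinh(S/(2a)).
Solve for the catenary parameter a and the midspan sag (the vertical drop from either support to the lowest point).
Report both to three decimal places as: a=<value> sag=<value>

seed: a₀ = √(S³/(24(L−S))) = √(121.070³/(24·5.375)) = 117.289722
iter 1: u=0.516115  f(a)=+7.204e-02  f'(a)=-9.412e-02  a ← 117.289722 − (+7.204e-02/-9.412e-02) = 118.055185
iter 2: u=0.512769  f(a)=+7.114e-04  f'(a)=-9.227e-02  a ← 118.055185 − (+7.114e-04/-9.227e-02) = 118.062895
iter 3: u=0.512735  f(a)=+7.089e-08  f'(a)=-9.225e-02  a ← 118.062895 − (+7.089e-08/-9.225e-02) = 118.062896
iter 4: u=0.512735  f(a)=+2.842e-14  f'(a)=-9.225e-02  a ← 118.062896 − (+2.842e-14/-9.225e-02) = 118.062896
converged: |Δa| < 1e-12 after 4 iterations
sag = a·(cosh(S/(2a)) − 1) = 118.062896·(cosh(0.512735) − 1) = 15.862202
T_max/T_min = cosh(S/(2a)) = 1.134354

a=118.063 sag=15.862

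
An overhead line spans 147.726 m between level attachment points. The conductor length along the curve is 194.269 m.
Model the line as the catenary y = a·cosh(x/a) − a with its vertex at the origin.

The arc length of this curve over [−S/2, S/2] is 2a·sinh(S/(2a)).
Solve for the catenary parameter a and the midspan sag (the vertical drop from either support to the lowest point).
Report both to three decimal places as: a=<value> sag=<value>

seed: a₀ = √(S³/(24(L−S))) = √(147.726³/(24·46.543)) = 53.722053
iter 1: u=1.374910  f(a)=+4.602e+00  f'(a)=-2.083e+00  a ← 53.722053 − (+4.602e+00/-2.083e+00) = 55.931397
iter 2: u=1.320600  f(a)=+2.991e-01  f'(a)=-1.820e+00  a ← 55.931397 − (+2.991e-01/-1.820e+00) = 56.095729
iter 3: u=1.316731  f(a)=+1.458e-03  f'(a)=-1.803e+00  a ← 56.095729 − (+1.458e-03/-1.803e+00) = 56.096537
iter 4: u=1.316712  f(a)=+3.501e-08  f'(a)=-1.803e+00  a ← 56.096537 − (+3.501e-08/-1.803e+00) = 56.096537
iter 5: u=1.316712  f(a)=+2.842e-14  f'(a)=-1.803e+00  a ← 56.096537 − (+2.842e-14/-1.803e+00) = 56.096537
converged: |Δa| < 1e-12 after 5 iterations
sag = a·(cosh(S/(2a)) − 1) = 56.096537·(cosh(1.316712) − 1) = 56.072677
T_max/T_min = cosh(S/(2a)) = 1.999575

a=56.097 sag=56.073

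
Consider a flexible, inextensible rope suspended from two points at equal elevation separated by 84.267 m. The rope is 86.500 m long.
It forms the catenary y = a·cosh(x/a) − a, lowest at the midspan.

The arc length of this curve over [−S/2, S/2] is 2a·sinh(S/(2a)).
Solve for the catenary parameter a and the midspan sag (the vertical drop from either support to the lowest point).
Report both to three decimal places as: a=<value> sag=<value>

a=106.084 sag=8.478

seed: a₀ = √(S³/(24(L−S))) = √(84.267³/(24·2.233)) = 105.666255
iter 1: u=0.398741  f(a)=+1.782e-02  f'(a)=-4.294e-02  a ← 105.666255 − (+1.782e-02/-4.294e-02) = 106.081223
iter 2: u=0.397182  f(a)=+1.055e-04  f'(a)=-4.243e-02  a ← 106.081223 − (+1.055e-04/-4.243e-02) = 106.083709
iter 3: u=0.397172  f(a)=+3.749e-09  f'(a)=-4.243e-02  a ← 106.083709 − (+3.749e-09/-4.243e-02) = 106.083709
iter 4: u=0.397172  f(a)=-1.421e-14  f'(a)=-4.243e-02  a ← 106.083709 − (-1.421e-14/-4.243e-02) = 106.083709
converged: |Δa| < 1e-12 after 4 iterations
sag = a·(cosh(S/(2a)) − 1) = 106.083709·(cosh(0.397172) − 1) = 8.477697
T_max/T_min = cosh(S/(2a)) = 1.079915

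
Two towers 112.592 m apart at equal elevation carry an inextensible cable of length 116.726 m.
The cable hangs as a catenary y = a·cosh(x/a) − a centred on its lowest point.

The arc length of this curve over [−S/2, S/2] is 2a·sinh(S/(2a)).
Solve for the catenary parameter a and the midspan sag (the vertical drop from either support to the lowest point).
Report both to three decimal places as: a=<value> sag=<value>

seed: a₀ = √(S³/(24(L−S))) = √(112.592³/(24·4.134)) = 119.941767
iter 1: u=0.469361  f(a)=+4.578e-02  f'(a)=-7.046e-02  a ← 119.941767 − (+4.578e-02/-7.046e-02) = 120.591397
iter 2: u=0.466833  f(a)=+3.746e-04  f'(a)=-6.932e-02  a ← 120.591397 − (+3.746e-04/-6.932e-02) = 120.596801
iter 3: u=0.466812  f(a)=+2.554e-08  f'(a)=-6.931e-02  a ← 120.596801 − (+2.554e-08/-6.931e-02) = 120.596801
iter 4: u=0.466812  f(a)=+0.000e+00  f'(a)=-6.931e-02  a ← 120.596801 − (+0.000e+00/-6.931e-02) = 120.596801
converged: |Δa| < 1e-12 after 4 iterations
sag = a·(cosh(S/(2a)) − 1) = 120.596801·(cosh(0.466812) − 1) = 13.380168
T_max/T_min = cosh(S/(2a)) = 1.110950

a=120.597 sag=13.380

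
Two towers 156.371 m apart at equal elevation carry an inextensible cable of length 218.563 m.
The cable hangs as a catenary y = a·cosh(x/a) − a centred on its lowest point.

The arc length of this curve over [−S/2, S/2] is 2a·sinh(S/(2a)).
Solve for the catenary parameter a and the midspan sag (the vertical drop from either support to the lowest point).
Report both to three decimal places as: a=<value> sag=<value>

a=53.393 sag=68.235

seed: a₀ = √(S³/(24(L−S))) = √(156.371³/(24·62.192)) = 50.612925
iter 1: u=1.544773  f(a)=+7.856e+00  f'(a)=-3.096e+00  a ← 50.612925 − (+7.856e+00/-3.096e+00) = 53.150315
iter 2: u=1.471026  f(a)=+6.295e-01  f'(a)=-2.618e+00  a ← 53.150315 − (+6.295e-01/-2.618e+00) = 53.390723
iter 3: u=1.464402  f(a)=+4.818e-03  f'(a)=-2.578e+00  a ← 53.390723 − (+4.818e-03/-2.578e+00) = 53.392592
iter 4: u=1.464351  f(a)=+2.871e-07  f'(a)=-2.578e+00  a ← 53.392592 − (+2.871e-07/-2.578e+00) = 53.392592
iter 5: u=1.464351  f(a)=-2.842e-14  f'(a)=-2.578e+00  a ← 53.392592 − (-2.842e-14/-2.578e+00) = 53.392592
converged: |Δa| < 1e-12 after 5 iterations
sag = a·(cosh(S/(2a)) − 1) = 53.392592·(cosh(1.464351) − 1) = 68.234770
T_max/T_min = cosh(S/(2a)) = 2.277982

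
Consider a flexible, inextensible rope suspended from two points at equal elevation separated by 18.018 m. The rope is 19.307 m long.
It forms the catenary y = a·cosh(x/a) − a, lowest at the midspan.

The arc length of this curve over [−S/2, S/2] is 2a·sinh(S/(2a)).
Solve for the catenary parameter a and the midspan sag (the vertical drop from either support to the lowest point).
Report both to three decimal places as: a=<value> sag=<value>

a=13.896 sag=3.024

seed: a₀ = √(S³/(24(L−S))) = √(18.018³/(24·1.289)) = 13.750795
iter 1: u=0.655162  f(a)=+2.795e-02  f'(a)=-1.957e-01  a ← 13.750795 − (+2.795e-02/-1.957e-01) = 13.893644
iter 2: u=0.648426  f(a)=+4.415e-04  f'(a)=-1.895e-01  a ← 13.893644 − (+4.415e-04/-1.895e-01) = 13.895974
iter 3: u=0.648317  f(a)=+1.141e-07  f'(a)=-1.894e-01  a ← 13.895974 − (+1.141e-07/-1.894e-01) = 13.895974
iter 4: u=0.648317  f(a)=+1.066e-14  f'(a)=-1.894e-01  a ← 13.895974 − (+1.066e-14/-1.894e-01) = 13.895974
converged: |Δa| < 1e-12 after 4 iterations
sag = a·(cosh(S/(2a)) − 1) = 13.895974·(cosh(0.648317) − 1) = 3.024078
T_max/T_min = cosh(S/(2a)) = 1.217623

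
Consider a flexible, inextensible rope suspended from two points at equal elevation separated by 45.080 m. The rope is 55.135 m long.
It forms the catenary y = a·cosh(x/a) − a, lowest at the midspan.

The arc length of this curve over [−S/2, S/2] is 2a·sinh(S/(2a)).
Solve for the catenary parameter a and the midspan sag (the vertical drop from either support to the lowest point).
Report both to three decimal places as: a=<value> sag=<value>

seed: a₀ = √(S³/(24(L−S))) = √(45.080³/(24·10.055)) = 19.484049
iter 1: u=1.156844  f(a)=+6.947e-01  f'(a)=-1.177e+00  a ← 19.484049 − (+6.947e-01/-1.177e+00) = 20.074238
iter 2: u=1.122832  f(a)=+3.281e-02  f'(a)=-1.068e+00  a ← 20.074238 − (+3.281e-02/-1.068e+00) = 20.104956
iter 3: u=1.121117  f(a)=+8.125e-05  f'(a)=-1.063e+00  a ← 20.104956 − (+8.125e-05/-1.063e+00) = 20.105032
iter 4: u=1.121112  f(a)=+5.009e-10  f'(a)=-1.063e+00  a ← 20.105032 − (+5.009e-10/-1.063e+00) = 20.105032
iter 5: u=1.121112  f(a)=-7.105e-15  f'(a)=-1.063e+00  a ← 20.105032 − (-7.105e-15/-1.063e+00) = 20.105032
converged: |Δa| < 1e-12 after 5 iterations
sag = a·(cosh(S/(2a)) − 1) = 20.105032·(cosh(1.121112) − 1) = 14.015041
T_max/T_min = cosh(S/(2a)) = 1.697091

a=20.105 sag=14.015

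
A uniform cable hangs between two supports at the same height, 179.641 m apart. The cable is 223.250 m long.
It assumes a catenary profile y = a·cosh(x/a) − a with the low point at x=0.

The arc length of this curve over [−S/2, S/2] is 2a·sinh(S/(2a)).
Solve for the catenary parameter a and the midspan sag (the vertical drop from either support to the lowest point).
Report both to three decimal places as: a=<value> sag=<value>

a=76.996 sag=58.609

seed: a₀ = √(S³/(24(L−S))) = √(179.641³/(24·43.609)) = 74.424258
iter 1: u=1.206871  f(a)=+3.288e+00  f'(a)=-1.352e+00  a ← 74.424258 − (+3.288e+00/-1.352e+00) = 76.856944
iter 2: u=1.168671  f(a)=+1.681e-01  f'(a)=-1.217e+00  a ← 76.856944 − (+1.681e-01/-1.217e+00) = 76.995111
iter 3: u=1.166574  f(a)=+4.918e-04  f'(a)=-1.210e+00  a ← 76.995111 − (+4.918e-04/-1.210e+00) = 76.995518
iter 4: u=1.166568  f(a)=+4.236e-09  f'(a)=-1.210e+00  a ← 76.995518 − (+4.236e-09/-1.210e+00) = 76.995518
iter 5: u=1.166568  f(a)=-2.842e-14  f'(a)=-1.210e+00  a ← 76.995518 − (-2.842e-14/-1.210e+00) = 76.995518
converged: |Δa| < 1e-12 after 5 iterations
sag = a·(cosh(S/(2a)) − 1) = 76.995518·(cosh(1.166568) − 1) = 58.608503
T_max/T_min = cosh(S/(2a)) = 1.761194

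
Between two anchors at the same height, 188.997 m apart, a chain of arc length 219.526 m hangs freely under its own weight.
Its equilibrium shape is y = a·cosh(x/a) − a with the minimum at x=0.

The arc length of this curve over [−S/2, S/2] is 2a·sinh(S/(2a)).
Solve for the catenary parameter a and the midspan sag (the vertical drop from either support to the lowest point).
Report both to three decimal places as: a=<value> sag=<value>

a=98.233 sag=49.068

seed: a₀ = √(S³/(24(L−S))) = √(188.997³/(24·30.529)) = 95.988776
iter 1: u=0.984474  f(a)=+1.514e+00  f'(a)=-6.999e-01  a ← 95.988776 − (+1.514e+00/-6.999e-01) = 98.151921
iter 2: u=0.962778  f(a)=+5.269e-02  f'(a)=-6.520e-01  a ← 98.151921 − (+5.269e-02/-6.520e-01) = 98.232740
iter 3: u=0.961986  f(a)=+6.892e-05  f'(a)=-6.503e-01  a ← 98.232740 − (+6.892e-05/-6.503e-01) = 98.232846
iter 4: u=0.961985  f(a)=+1.183e-10  f'(a)=-6.503e-01  a ← 98.232846 − (+1.183e-10/-6.503e-01) = 98.232846
iter 5: u=0.961985  f(a)=+0.000e+00  f'(a)=-6.503e-01  a ← 98.232846 − (+0.000e+00/-6.503e-01) = 98.232846
converged: |Δa| < 1e-12 after 5 iterations
sag = a·(cosh(S/(2a)) − 1) = 98.232846·(cosh(0.961985) − 1) = 49.068234
T_max/T_min = cosh(S/(2a)) = 1.499509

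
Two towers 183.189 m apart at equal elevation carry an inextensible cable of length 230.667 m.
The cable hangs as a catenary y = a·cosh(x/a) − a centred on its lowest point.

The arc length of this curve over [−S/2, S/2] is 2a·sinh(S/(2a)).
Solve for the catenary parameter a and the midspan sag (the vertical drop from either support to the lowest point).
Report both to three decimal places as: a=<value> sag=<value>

seed: a₀ = √(S³/(24(L−S))) = √(183.189³/(24·47.478)) = 73.450923
iter 1: u=1.247016  f(a)=+3.831e+00  f'(a)=-1.505e+00  a ← 73.450923 − (+3.831e+00/-1.505e+00) = 75.996054
iter 2: u=1.205253  f(a)=+2.081e-01  f'(a)=-1.346e+00  a ← 75.996054 − (+2.081e-01/-1.346e+00) = 76.150715
iter 3: u=1.202806  f(a)=+6.924e-04  f'(a)=-1.337e+00  a ← 76.150715 − (+6.924e-04/-1.337e+00) = 76.151233
iter 4: u=1.202797  f(a)=+7.719e-09  f'(a)=-1.337e+00  a ← 76.151233 − (+7.719e-09/-1.337e+00) = 76.151233
iter 5: u=1.202797  f(a)=+0.000e+00  f'(a)=-1.337e+00  a ← 76.151233 − (+0.000e+00/-1.337e+00) = 76.151233
converged: |Δa| < 1e-12 after 5 iterations
sag = a·(cosh(S/(2a)) − 1) = 76.151233·(cosh(1.202797) − 1) = 62.054507
T_max/T_min = cosh(S/(2a)) = 1.814885

a=76.151 sag=62.055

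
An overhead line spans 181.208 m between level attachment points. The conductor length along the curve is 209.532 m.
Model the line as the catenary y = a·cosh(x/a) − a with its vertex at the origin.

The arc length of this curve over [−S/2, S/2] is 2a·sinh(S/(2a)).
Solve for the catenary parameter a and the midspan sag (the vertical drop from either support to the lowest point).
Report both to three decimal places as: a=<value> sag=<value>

seed: a₀ = √(S³/(24(L−S))) = √(181.208³/(24·28.324)) = 93.558476
iter 1: u=0.968421  f(a)=+1.358e+00  f'(a)=-6.642e-01  a ← 93.558476 − (+1.358e+00/-6.642e-01) = 95.603358
iter 2: u=0.947707  f(a)=+4.581e-02  f'(a)=-6.201e-01  a ← 95.603358 − (+4.581e-02/-6.201e-01) = 95.677229
iter 3: u=0.946976  f(a)=+5.613e-05  f'(a)=-6.186e-01  a ← 95.677229 − (+5.613e-05/-6.186e-01) = 95.677319
iter 4: u=0.946975  f(a)=+8.455e-11  f'(a)=-6.186e-01  a ← 95.677319 − (+8.455e-11/-6.186e-01) = 95.677319
iter 5: u=0.946975  f(a)=-2.842e-14  f'(a)=-6.186e-01  a ← 95.677319 − (-2.842e-14/-6.186e-01) = 95.677319
converged: |Δa| < 1e-12 after 5 iterations
sag = a·(cosh(S/(2a)) − 1) = 95.677319·(cosh(0.946975) − 1) = 46.203138
T_max/T_min = cosh(S/(2a)) = 1.482906

a=95.677 sag=46.203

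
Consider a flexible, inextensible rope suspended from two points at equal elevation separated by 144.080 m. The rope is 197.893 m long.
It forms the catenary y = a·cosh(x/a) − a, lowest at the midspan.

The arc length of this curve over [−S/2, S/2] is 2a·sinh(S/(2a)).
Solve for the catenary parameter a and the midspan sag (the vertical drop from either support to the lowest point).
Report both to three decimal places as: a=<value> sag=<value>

seed: a₀ = √(S³/(24(L−S))) = √(144.080³/(24·53.813)) = 48.123403
iter 1: u=1.496985  f(a)=+6.362e+00  f'(a)=-2.779e+00  a ← 48.123403 − (+6.362e+00/-2.779e+00) = 50.412188
iter 2: u=1.429020  f(a)=+4.820e-01  f'(a)=-2.373e+00  a ← 50.412188 − (+4.820e-01/-2.373e+00) = 50.615320
iter 3: u=1.423284  f(a)=+3.268e-03  f'(a)=-2.341e+00  a ← 50.615320 − (+3.268e-03/-2.341e+00) = 50.616717
iter 4: u=1.423245  f(a)=+1.525e-07  f'(a)=-2.341e+00  a ← 50.616717 − (+1.525e-07/-2.341e+00) = 50.616717
iter 5: u=1.423245  f(a)=+0.000e+00  f'(a)=-2.341e+00  a ← 50.616717 − (+0.000e+00/-2.341e+00) = 50.616717
converged: |Δa| < 1e-12 after 5 iterations
sag = a·(cosh(S/(2a)) − 1) = 50.616717·(cosh(1.423245) − 1) = 60.524913
T_max/T_min = cosh(S/(2a)) = 2.195749

a=50.617 sag=60.525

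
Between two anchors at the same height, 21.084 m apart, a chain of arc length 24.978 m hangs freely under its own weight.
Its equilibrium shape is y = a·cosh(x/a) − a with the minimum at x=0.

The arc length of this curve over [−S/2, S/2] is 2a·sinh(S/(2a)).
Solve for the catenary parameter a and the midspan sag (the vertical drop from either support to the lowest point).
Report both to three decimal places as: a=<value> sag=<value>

seed: a₀ = √(S³/(24(L−S))) = √(21.084³/(24·3.894)) = 10.014423
iter 1: u=1.052682  f(a)=+2.215e-01  f'(a)=-8.673e-01  a ← 10.014423 − (+2.215e-01/-8.673e-01) = 10.269843
iter 2: u=1.026501  f(a)=+8.759e-03  f'(a)=-8.000e-01  a ← 10.269843 − (+8.759e-03/-8.000e-01) = 10.280792
iter 3: u=1.025407  f(a)=+1.494e-05  f'(a)=-7.973e-01  a ← 10.280792 − (+1.494e-05/-7.973e-01) = 10.280810
iter 4: u=1.025406  f(a)=+4.362e-11  f'(a)=-7.973e-01  a ← 10.280810 − (+4.362e-11/-7.973e-01) = 10.280810
iter 5: u=1.025406  f(a)=+0.000e+00  f'(a)=-7.973e-01  a ← 10.280810 − (+0.000e+00/-7.973e-01) = 10.280810
converged: |Δa| < 1e-12 after 5 iterations
sag = a·(cosh(S/(2a)) − 1) = 10.280810·(cosh(1.025406) − 1) = 5.895412
T_max/T_min = cosh(S/(2a)) = 1.573438

a=10.281 sag=5.895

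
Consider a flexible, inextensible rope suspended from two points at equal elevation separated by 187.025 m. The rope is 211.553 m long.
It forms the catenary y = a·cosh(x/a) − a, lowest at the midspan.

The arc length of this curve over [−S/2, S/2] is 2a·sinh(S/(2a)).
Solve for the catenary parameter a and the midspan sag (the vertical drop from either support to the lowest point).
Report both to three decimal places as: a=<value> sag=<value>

seed: a₀ = √(S³/(24(L−S))) = √(187.025³/(24·24.528)) = 105.417523
iter 1: u=0.887068  f(a)=+9.833e-01  f'(a)=-5.030e-01  a ← 105.417523 − (+9.833e-01/-5.030e-01) = 107.372389
iter 2: u=0.870918  f(a)=+2.802e-02  f'(a)=-4.747e-01  a ← 107.372389 − (+2.802e-02/-4.747e-01) = 107.431412
iter 3: u=0.870439  f(a)=+2.423e-05  f'(a)=-4.739e-01  a ← 107.431412 − (+2.423e-05/-4.739e-01) = 107.431463
iter 4: u=0.870439  f(a)=+1.816e-11  f'(a)=-4.739e-01  a ← 107.431463 − (+1.816e-11/-4.739e-01) = 107.431463
converged: |Δa| < 1e-12 after 4 iterations
sag = a·(cosh(S/(2a)) − 1) = 107.431463·(cosh(0.870439) − 1) = 43.333875
T_max/T_min = cosh(S/(2a)) = 1.403363

a=107.431 sag=43.334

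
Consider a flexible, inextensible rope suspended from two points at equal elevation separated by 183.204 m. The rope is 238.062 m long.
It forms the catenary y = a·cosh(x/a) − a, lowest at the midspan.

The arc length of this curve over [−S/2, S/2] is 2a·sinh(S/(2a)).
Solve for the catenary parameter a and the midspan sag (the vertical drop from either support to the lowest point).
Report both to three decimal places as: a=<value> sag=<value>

a=71.220 sag=67.491

seed: a₀ = √(S³/(24(L−S))) = √(183.204³/(24·54.858)) = 68.340291
iter 1: u=1.340381  f(a)=+5.144e+00  f'(a)=-1.913e+00  a ← 68.340291 − (+5.144e+00/-1.913e+00) = 71.029300
iter 2: u=1.289637  f(a)=+3.192e-01  f'(a)=-1.682e+00  a ← 71.029300 − (+3.192e-01/-1.682e+00) = 71.219036
iter 3: u=1.286201  f(a)=+1.409e-03  f'(a)=-1.667e+00  a ← 71.219036 − (+1.409e-03/-1.667e+00) = 71.219881
iter 4: u=1.286186  f(a)=+2.771e-08  f'(a)=-1.667e+00  a ← 71.219881 − (+2.771e-08/-1.667e+00) = 71.219881
iter 5: u=1.286186  f(a)=+0.000e+00  f'(a)=-1.667e+00  a ← 71.219881 − (+0.000e+00/-1.667e+00) = 71.219881
converged: |Δa| < 1e-12 after 5 iterations
sag = a·(cosh(S/(2a)) − 1) = 71.219881·(cosh(1.286186) − 1) = 67.490790
T_max/T_min = cosh(S/(2a)) = 1.947640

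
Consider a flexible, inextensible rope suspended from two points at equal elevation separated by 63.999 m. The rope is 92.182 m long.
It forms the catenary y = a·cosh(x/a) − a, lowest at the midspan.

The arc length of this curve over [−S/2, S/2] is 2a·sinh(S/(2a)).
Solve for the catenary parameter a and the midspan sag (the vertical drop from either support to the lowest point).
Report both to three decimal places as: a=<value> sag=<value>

seed: a₀ = √(S³/(24(L−S))) = √(63.999³/(24·28.183)) = 19.686139
iter 1: u=1.625484  f(a)=+3.966e+00  f'(a)=-3.695e+00  a ← 19.686139 − (+3.966e+00/-3.695e+00) = 20.759633
iter 2: u=1.541429  f(a)=+3.475e-01  f'(a)=-3.073e+00  a ← 20.759633 − (+3.475e-01/-3.073e+00) = 20.872720
iter 3: u=1.533078  f(a)=+3.234e-03  f'(a)=-3.016e+00  a ← 20.872720 − (+3.234e-03/-3.016e+00) = 20.873792
iter 4: u=1.532999  f(a)=+2.859e-07  f'(a)=-3.016e+00  a ← 20.873792 − (+2.859e-07/-3.016e+00) = 20.873792
iter 5: u=1.532999  f(a)=+1.421e-14  f'(a)=-3.016e+00  a ← 20.873792 − (+1.421e-14/-3.016e+00) = 20.873792
converged: |Δa| < 1e-12 after 5 iterations
sag = a·(cosh(S/(2a)) − 1) = 20.873792·(cosh(1.532999) − 1) = 29.723594
T_max/T_min = cosh(S/(2a)) = 2.423967

a=20.874 sag=29.724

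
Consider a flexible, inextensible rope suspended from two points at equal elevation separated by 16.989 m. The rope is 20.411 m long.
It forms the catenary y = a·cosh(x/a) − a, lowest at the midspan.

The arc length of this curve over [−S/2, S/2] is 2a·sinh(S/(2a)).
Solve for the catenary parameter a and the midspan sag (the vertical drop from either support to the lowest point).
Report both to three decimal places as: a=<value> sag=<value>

a=7.950 sag=4.986

seed: a₀ = √(S³/(24(L−S))) = √(16.989³/(24·3.422)) = 7.726914
iter 1: u=1.099339  f(a)=+2.128e-01  f'(a)=-9.975e-01  a ← 7.726914 − (+2.128e-01/-9.975e-01) = 7.940280
iter 2: u=1.069799  f(a)=+9.134e-03  f'(a)=-9.135e-01  a ← 7.940280 − (+9.134e-03/-9.135e-01) = 7.950279
iter 3: u=1.068453  f(a)=+1.849e-05  f'(a)=-9.099e-01  a ← 7.950279 − (+1.849e-05/-9.099e-01) = 7.950299
iter 4: u=1.068450  f(a)=+7.615e-11  f'(a)=-9.098e-01  a ← 7.950299 − (+7.615e-11/-9.098e-01) = 7.950299
iter 5: u=1.068450  f(a)=+3.553e-15  f'(a)=-9.098e-01  a ← 7.950299 − (+3.553e-15/-9.098e-01) = 7.950299
converged: |Δa| < 1e-12 after 5 iterations
sag = a·(cosh(S/(2a)) − 1) = 7.950299·(cosh(1.068450) − 1) = 4.986450
T_max/T_min = cosh(S/(2a)) = 1.627203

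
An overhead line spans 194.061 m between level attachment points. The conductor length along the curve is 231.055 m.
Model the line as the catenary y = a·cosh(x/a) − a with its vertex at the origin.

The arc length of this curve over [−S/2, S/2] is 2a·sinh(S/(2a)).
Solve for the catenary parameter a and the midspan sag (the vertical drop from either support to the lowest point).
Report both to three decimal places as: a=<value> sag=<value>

a=93.215 sag=55.229

seed: a₀ = √(S³/(24(L−S))) = √(194.061³/(24·36.994)) = 90.726912
iter 1: u=1.069479  f(a)=+2.174e+00  f'(a)=-9.127e-01  a ← 90.726912 − (+2.174e+00/-9.127e-01) = 93.109152
iter 2: u=1.042116  f(a)=+8.858e-02  f'(a)=-8.397e-01  a ← 93.109152 − (+8.858e-02/-8.397e-01) = 93.214641
iter 3: u=1.040936  f(a)=+1.608e-04  f'(a)=-8.366e-01  a ← 93.214641 − (+1.608e-04/-8.366e-01) = 93.214833
iter 4: u=1.040934  f(a)=+5.325e-10  f'(a)=-8.366e-01  a ← 93.214833 − (+5.325e-10/-8.366e-01) = 93.214833
iter 5: u=1.040934  f(a)=+0.000e+00  f'(a)=-8.366e-01  a ← 93.214833 − (+0.000e+00/-8.366e-01) = 93.214833
converged: |Δa| < 1e-12 after 5 iterations
sag = a·(cosh(S/(2a)) − 1) = 93.214833·(cosh(1.040934) − 1) = 55.229124
T_max/T_min = cosh(S/(2a)) = 1.592493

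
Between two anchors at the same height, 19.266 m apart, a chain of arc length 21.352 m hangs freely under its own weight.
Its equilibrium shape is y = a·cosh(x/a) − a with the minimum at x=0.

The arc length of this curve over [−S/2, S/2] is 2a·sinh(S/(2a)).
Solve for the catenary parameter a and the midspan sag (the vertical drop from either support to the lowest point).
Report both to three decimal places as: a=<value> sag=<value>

a=12.141 sag=4.026

seed: a₀ = √(S³/(24(L−S))) = √(19.266³/(24·2.086)) = 11.951559
iter 1: u=0.806004  f(a)=+6.882e-02  f'(a)=-3.723e-01  a ← 11.951559 − (+6.882e-02/-3.723e-01) = 12.136404
iter 2: u=0.793728  f(a)=+1.629e-03  f'(a)=-3.548e-01  a ← 12.136404 − (+1.629e-03/-3.548e-01) = 12.140995
iter 3: u=0.793428  f(a)=+9.619e-07  f'(a)=-3.544e-01  a ← 12.140995 − (+9.619e-07/-3.544e-01) = 12.140998
iter 4: u=0.793427  f(a)=+3.375e-13  f'(a)=-3.544e-01  a ← 12.140998 − (+3.375e-13/-3.544e-01) = 12.140998
converged: |Δa| < 1e-12 after 4 iterations
sag = a·(cosh(S/(2a)) − 1) = 12.140998·(cosh(0.793427) − 1) = 4.026278
T_max/T_min = cosh(S/(2a)) = 1.331627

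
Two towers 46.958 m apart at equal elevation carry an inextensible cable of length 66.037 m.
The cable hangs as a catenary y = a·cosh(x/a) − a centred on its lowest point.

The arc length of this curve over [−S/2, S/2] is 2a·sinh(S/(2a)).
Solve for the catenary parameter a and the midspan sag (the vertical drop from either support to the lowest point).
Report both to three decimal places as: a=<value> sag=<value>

seed: a₀ = √(S³/(24(L−S))) = √(46.958³/(24·19.079)) = 15.037684
iter 1: u=1.561344  f(a)=+2.465e+00  f'(a)=-3.212e+00  a ← 15.037684 − (+2.465e+00/-3.212e+00) = 15.805073
iter 2: u=1.485536  f(a)=+2.013e-01  f'(a)=-2.707e+00  a ← 15.805073 − (+2.013e-01/-2.707e+00) = 15.879413
iter 3: u=1.478581  f(a)=+1.605e-03  f'(a)=-2.664e+00  a ← 15.879413 − (+1.605e-03/-2.664e+00) = 15.880015
iter 4: u=1.478525  f(a)=+1.039e-07  f'(a)=-2.664e+00  a ← 15.880015 − (+1.039e-07/-2.664e+00) = 15.880015
iter 5: u=1.478525  f(a)=+1.421e-14  f'(a)=-2.664e+00  a ← 15.880015 − (+1.421e-14/-2.664e+00) = 15.880015
converged: |Δa| < 1e-12 after 5 iterations
sag = a·(cosh(S/(2a)) − 1) = 15.880015·(cosh(1.478525) − 1) = 20.758710
T_max/T_min = cosh(S/(2a)) = 2.307222

a=15.880 sag=20.759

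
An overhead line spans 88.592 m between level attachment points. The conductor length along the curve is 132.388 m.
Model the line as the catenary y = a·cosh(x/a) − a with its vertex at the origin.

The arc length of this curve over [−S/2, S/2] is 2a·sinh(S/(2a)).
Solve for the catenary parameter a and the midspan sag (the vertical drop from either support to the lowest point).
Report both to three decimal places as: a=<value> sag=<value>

a=27.445 sag=44.213

seed: a₀ = √(S³/(24(L−S))) = √(88.592³/(24·43.796)) = 25.719879
iter 1: u=1.722248  f(a)=+6.973e+00  f'(a)=-4.529e+00  a ← 25.719879 − (+6.973e+00/-4.529e+00) = 27.259643
iter 2: u=1.624966  f(a)=+6.753e-01  f'(a)=-3.691e+00  a ← 27.259643 − (+6.753e-01/-3.691e+00) = 27.442618
iter 3: u=1.614132  f(a)=+7.832e-03  f'(a)=-3.605e+00  a ← 27.442618 − (+7.832e-03/-3.605e+00) = 27.444790
iter 4: u=1.614004  f(a)=+1.080e-06  f'(a)=-3.604e+00  a ← 27.444790 − (+1.080e-06/-3.604e+00) = 27.444791
iter 5: u=1.614004  f(a)=+2.842e-14  f'(a)=-3.604e+00  a ← 27.444791 − (+2.842e-14/-3.604e+00) = 27.444791
converged: |Δa| < 1e-12 after 5 iterations
sag = a·(cosh(S/(2a)) − 1) = 27.444791·(cosh(1.614004) − 1) = 44.213162
T_max/T_min = cosh(S/(2a)) = 2.610986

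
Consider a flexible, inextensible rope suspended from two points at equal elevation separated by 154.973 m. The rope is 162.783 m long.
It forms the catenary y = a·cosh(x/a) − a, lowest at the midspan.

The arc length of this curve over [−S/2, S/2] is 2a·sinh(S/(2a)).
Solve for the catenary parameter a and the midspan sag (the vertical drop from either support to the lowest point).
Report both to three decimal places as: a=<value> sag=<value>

seed: a₀ = √(S³/(24(L−S))) = √(154.973³/(24·7.810)) = 140.913604
iter 1: u=0.549887  f(a)=+1.189e-01  f'(a)=-1.142e-01  a ← 140.913604 − (+1.189e-01/-1.142e-01) = 141.954703
iter 2: u=0.545854  f(a)=+1.331e-03  f'(a)=-1.117e-01  a ← 141.954703 − (+1.331e-03/-1.117e-01) = 141.966619
iter 3: u=0.545808  f(a)=+1.709e-07  f'(a)=-1.117e-01  a ← 141.966619 − (+1.709e-07/-1.117e-01) = 141.966620
iter 4: u=0.545808  f(a)=+2.842e-14  f'(a)=-1.117e-01  a ← 141.966620 − (+2.842e-14/-1.117e-01) = 141.966620
converged: |Δa| < 1e-12 after 4 iterations
sag = a·(cosh(S/(2a)) − 1) = 141.966620·(cosh(0.545808) − 1) = 21.676582
T_max/T_min = cosh(S/(2a)) = 1.152688

a=141.967 sag=21.677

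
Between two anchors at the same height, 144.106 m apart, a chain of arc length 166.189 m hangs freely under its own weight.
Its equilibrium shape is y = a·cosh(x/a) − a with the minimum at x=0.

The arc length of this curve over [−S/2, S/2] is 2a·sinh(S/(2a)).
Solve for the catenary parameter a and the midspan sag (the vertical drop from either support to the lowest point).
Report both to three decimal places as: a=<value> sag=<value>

a=76.812 sag=36.346

seed: a₀ = √(S³/(24(L−S))) = √(144.106³/(24·22.083)) = 75.142984
iter 1: u=0.958879  f(a)=+1.038e+00  f'(a)=-6.436e-01  a ← 75.142984 − (+1.038e+00/-6.436e-01) = 76.755336
iter 2: u=0.938736  f(a)=+3.434e-02  f'(a)=-6.016e-01  a ← 76.755336 − (+3.434e-02/-6.016e-01) = 76.812413
iter 3: u=0.938038  f(a)=+4.046e-05  f'(a)=-6.002e-01  a ← 76.812413 − (+4.046e-05/-6.002e-01) = 76.812481
iter 4: u=0.938038  f(a)=+5.633e-11  f'(a)=-6.002e-01  a ← 76.812481 − (+5.633e-11/-6.002e-01) = 76.812481
iter 5: u=0.938038  f(a)=+0.000e+00  f'(a)=-6.002e-01  a ← 76.812481 − (+0.000e+00/-6.002e-01) = 76.812481
converged: |Δa| < 1e-12 after 5 iterations
sag = a·(cosh(S/(2a)) − 1) = 76.812481·(cosh(0.938038) − 1) = 36.346050
T_max/T_min = cosh(S/(2a)) = 1.473179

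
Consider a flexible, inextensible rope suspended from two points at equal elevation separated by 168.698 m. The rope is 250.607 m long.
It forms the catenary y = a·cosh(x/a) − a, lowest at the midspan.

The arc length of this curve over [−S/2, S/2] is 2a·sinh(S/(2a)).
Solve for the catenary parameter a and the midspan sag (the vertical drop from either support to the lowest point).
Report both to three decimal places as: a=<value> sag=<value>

seed: a₀ = √(S³/(24(L−S))) = √(168.698³/(24·81.909)) = 49.418945
iter 1: u=1.706815  f(a)=+1.279e+01  f'(a)=-4.387e+00  a ← 49.418945 − (+1.279e+01/-4.387e+00) = 52.335261
iter 2: u=1.611705  f(a)=+1.220e+00  f'(a)=-3.587e+00  a ← 52.335261 − (+1.220e+00/-3.587e+00) = 52.675375
iter 3: u=1.601299  f(a)=+1.367e-02  f'(a)=-3.507e+00  a ← 52.675375 − (+1.367e-02/-3.507e+00) = 52.679274
iter 4: u=1.601180  f(a)=+1.760e-06  f'(a)=-3.506e+00  a ← 52.679274 − (+1.760e-06/-3.506e+00) = 52.679275
iter 5: u=1.601180  f(a)=+8.527e-14  f'(a)=-3.506e+00  a ← 52.679275 − (+8.527e-14/-3.506e+00) = 52.679275
converged: |Δa| < 1e-12 after 5 iterations
sag = a·(cosh(S/(2a)) − 1) = 52.679275·(cosh(1.601180) − 1) = 83.247445
T_max/T_min = cosh(S/(2a)) = 2.580269

a=52.679 sag=83.247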